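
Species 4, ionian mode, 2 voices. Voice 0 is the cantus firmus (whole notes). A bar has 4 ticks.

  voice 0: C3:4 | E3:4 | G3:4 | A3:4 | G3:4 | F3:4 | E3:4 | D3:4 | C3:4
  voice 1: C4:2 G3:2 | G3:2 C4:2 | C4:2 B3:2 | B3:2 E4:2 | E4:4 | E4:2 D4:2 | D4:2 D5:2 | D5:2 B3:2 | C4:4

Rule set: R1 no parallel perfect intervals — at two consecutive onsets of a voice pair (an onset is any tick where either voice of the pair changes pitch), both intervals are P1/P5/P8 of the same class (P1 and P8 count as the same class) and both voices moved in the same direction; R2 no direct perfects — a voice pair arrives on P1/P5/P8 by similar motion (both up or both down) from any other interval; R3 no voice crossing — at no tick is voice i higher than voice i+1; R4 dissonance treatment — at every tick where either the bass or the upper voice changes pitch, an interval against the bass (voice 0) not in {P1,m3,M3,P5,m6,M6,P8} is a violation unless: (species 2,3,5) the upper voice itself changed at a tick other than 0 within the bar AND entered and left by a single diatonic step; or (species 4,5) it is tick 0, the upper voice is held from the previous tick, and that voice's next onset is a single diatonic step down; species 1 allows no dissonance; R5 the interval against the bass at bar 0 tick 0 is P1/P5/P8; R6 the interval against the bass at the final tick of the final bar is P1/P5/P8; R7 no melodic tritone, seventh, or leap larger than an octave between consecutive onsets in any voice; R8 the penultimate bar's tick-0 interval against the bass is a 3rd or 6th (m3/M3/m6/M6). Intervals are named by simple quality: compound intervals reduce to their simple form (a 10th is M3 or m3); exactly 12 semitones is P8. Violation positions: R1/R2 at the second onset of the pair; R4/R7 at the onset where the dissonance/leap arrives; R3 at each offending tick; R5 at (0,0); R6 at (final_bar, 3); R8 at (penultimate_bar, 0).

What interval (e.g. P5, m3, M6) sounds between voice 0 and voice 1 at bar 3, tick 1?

voice 0=A3 voice 1=B3 -> M2

M2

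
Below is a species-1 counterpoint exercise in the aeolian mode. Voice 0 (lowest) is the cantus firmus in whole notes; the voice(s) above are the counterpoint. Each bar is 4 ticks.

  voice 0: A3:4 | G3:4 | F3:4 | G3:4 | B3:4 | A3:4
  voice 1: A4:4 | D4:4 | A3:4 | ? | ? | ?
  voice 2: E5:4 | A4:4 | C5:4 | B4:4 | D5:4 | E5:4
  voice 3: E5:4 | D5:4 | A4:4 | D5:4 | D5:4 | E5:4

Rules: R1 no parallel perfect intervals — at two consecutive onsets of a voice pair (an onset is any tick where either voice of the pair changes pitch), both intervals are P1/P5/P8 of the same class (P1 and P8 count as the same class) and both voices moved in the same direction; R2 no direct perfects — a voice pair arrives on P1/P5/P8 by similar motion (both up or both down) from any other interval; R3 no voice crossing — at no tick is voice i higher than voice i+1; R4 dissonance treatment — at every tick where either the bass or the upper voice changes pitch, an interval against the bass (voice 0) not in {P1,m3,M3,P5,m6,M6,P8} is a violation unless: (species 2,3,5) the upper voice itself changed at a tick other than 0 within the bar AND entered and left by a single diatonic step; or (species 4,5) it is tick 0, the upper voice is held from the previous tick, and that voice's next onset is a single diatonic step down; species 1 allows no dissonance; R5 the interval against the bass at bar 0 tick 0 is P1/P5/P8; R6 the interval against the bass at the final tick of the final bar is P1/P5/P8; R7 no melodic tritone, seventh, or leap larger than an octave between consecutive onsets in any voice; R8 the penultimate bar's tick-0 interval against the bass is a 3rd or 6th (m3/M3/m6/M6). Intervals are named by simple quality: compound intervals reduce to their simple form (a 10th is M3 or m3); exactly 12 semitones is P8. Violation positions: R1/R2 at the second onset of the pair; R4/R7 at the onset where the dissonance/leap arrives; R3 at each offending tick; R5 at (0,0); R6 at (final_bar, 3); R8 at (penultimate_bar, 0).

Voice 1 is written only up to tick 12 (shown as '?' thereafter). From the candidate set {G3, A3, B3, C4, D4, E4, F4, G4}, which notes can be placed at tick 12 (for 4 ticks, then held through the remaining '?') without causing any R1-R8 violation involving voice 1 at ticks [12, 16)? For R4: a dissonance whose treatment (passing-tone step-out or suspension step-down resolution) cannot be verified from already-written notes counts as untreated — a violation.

G3: legal
A3: violates R4
B3: legal
C4: violates R4
D4: violates R1,R2
E4: legal
F4: violates R4
G4: violates R2,R7

{B3, E4, G3}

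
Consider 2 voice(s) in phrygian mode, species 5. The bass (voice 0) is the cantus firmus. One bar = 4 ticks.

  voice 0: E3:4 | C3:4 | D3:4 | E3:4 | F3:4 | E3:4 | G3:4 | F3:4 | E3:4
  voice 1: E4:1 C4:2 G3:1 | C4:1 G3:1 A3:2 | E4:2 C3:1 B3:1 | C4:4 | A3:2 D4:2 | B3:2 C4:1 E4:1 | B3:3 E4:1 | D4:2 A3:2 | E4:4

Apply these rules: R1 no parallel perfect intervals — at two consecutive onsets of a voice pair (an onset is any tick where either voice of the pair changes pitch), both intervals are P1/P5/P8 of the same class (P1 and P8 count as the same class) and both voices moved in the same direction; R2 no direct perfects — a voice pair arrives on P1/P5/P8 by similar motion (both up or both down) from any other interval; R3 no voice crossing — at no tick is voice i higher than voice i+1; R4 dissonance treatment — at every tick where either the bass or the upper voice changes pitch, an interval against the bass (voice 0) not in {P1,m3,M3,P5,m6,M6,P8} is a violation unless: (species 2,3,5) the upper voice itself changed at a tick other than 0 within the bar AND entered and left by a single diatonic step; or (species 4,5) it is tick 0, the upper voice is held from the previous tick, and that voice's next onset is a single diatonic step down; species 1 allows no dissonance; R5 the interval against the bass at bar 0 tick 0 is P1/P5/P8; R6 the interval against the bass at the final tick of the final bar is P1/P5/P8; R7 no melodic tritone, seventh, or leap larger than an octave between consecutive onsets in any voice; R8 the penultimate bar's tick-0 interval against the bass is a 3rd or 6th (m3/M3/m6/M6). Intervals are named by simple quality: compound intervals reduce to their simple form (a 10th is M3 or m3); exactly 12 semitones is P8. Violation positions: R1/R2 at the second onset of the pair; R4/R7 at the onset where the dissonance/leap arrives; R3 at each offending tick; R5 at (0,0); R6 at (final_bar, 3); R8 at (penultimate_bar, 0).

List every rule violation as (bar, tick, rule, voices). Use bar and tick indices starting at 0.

(2, 0, R4, (0, 1))
(2, 2, R3, (0, 1))
(2, 2, R4, (0, 1))
(2, 2, R7, (1,))
(2, 3, R7, (1,))
(5, 0, R2, (0, 1))

bar 0: v0=E3 v1=E4 downbeat P8
bar 1: v0=C3 v1=C4 downbeat P8
bar 2: v0=D3 v1=E4 downbeat M2
bar 3: v0=E3 v1=C4 downbeat m6
bar 4: v0=F3 v1=A3 downbeat M3
bar 5: v0=E3 v1=B3 downbeat P5
bar 6: v0=G3 v1=B3 downbeat M3
bar 7: v0=F3 v1=D4 downbeat M6
bar 8: v0=E3 v1=E4 downbeat P8
  -> R4 @ bar 2 tick 0 v(0, 1): D3/E4 M2 untreated
  -> R3 @ bar 2 tick 2 v(0, 1): D3 above C3
  -> R4 @ bar 2 tick 2 v(0, 1): D3/C3 M2 untreated
  -> R7 @ bar 2 tick 2 v(1,): E4->C3 leap 16st
  -> R7 @ bar 2 tick 3 v(1,): C3->B3 leap 11st
  -> R2 @ bar 5 tick 0 v(0, 1): F3/D4 M6 -> E3/B3 P5 similar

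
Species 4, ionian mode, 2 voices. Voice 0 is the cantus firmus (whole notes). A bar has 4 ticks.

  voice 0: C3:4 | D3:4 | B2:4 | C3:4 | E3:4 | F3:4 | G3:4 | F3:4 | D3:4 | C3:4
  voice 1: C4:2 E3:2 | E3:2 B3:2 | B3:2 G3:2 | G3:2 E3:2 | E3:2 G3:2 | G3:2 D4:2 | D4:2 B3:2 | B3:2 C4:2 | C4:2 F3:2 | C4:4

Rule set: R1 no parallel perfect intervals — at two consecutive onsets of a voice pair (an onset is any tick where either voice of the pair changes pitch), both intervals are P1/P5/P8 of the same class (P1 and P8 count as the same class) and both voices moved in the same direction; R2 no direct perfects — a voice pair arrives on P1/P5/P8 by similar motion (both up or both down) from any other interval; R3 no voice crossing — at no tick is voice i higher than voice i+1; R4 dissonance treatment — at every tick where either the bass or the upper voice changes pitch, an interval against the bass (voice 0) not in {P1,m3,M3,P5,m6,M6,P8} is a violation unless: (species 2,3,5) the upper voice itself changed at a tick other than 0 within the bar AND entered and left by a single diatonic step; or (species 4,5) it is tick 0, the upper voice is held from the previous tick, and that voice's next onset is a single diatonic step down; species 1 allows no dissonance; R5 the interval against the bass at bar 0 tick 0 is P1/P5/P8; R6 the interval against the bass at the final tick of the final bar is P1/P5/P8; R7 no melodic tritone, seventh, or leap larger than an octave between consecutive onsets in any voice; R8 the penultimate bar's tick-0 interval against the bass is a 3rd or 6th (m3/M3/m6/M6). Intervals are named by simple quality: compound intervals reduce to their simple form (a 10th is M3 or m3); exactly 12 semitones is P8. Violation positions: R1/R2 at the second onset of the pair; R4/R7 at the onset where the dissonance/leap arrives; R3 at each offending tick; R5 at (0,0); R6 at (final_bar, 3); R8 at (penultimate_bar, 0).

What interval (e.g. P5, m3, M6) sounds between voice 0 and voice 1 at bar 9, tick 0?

voice 0=C3 voice 1=C4 -> P8

P8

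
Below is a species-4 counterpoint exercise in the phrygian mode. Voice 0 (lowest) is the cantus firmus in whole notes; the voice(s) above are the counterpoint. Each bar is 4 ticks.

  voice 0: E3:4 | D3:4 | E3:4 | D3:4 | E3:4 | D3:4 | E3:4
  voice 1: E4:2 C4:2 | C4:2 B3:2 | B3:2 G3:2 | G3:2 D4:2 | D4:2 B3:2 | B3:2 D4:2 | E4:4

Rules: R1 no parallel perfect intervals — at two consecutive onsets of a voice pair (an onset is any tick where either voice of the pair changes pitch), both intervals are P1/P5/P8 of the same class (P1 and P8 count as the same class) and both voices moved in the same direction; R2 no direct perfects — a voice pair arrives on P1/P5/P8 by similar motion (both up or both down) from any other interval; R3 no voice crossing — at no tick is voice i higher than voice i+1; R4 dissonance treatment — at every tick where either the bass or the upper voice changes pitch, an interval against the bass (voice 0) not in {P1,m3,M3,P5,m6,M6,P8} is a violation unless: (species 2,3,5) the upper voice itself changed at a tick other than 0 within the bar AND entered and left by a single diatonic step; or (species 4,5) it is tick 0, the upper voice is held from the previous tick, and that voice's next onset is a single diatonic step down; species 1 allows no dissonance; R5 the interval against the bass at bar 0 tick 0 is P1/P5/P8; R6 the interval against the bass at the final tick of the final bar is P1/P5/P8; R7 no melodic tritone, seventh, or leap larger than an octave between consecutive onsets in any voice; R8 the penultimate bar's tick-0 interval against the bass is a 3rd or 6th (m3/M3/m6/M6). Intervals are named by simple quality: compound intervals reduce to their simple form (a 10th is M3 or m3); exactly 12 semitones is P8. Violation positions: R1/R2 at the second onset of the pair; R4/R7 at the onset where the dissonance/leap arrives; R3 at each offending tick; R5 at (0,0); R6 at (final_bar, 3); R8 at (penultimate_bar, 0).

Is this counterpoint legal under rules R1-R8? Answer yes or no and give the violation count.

bar 0: v0=E3 v1=E4 (P8)
bar 1: v0=D3 v1=C4 (m7)
bar 2: v0=E3 v1=B3 (P5)
bar 3: v0=D3 v1=G3 (P4)
bar 4: v0=E3 v1=D4 (m7)
bar 5: v0=D3 v1=B3 (M6)
bar 6: v0=E3 v1=E4 (P8)
  R4 @ bar3.0: D3/G3 P4 untreated
  R4 @ bar4.0: E3/D4 m7 untreated
  R1 @ bar6.0: D3/D4 P8 -> E3/E4 P8 similar

No (3 violations)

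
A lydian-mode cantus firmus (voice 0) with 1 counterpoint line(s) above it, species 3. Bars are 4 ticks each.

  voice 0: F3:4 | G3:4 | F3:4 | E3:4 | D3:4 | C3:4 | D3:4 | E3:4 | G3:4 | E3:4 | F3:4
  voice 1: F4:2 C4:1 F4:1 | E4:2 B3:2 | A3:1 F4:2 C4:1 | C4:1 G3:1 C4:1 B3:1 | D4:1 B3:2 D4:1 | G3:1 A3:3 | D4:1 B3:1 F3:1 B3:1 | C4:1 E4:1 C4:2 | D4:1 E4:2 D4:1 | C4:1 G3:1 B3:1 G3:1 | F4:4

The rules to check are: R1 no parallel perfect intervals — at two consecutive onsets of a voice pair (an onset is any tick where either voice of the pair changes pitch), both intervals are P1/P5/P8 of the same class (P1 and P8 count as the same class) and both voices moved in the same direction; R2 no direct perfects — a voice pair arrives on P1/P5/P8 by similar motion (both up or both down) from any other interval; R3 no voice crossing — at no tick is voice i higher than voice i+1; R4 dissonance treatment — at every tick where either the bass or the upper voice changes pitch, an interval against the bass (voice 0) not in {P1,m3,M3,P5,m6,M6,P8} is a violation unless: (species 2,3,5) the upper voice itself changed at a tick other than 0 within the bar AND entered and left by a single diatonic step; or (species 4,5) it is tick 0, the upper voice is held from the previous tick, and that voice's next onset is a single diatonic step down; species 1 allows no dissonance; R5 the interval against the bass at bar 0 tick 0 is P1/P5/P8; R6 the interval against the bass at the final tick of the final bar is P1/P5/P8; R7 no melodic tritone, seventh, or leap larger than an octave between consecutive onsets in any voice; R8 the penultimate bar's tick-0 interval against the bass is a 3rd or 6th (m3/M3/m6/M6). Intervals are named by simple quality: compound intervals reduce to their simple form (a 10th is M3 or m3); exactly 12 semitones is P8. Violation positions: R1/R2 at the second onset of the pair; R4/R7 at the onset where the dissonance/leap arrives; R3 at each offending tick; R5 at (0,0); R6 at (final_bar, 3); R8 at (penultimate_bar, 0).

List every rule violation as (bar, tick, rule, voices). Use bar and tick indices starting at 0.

(5, 0, R2, (0, 1))
(6, 0, R2, (0, 1))
(6, 2, R7, (1,))
(6, 3, R7, (1,))
(8, 0, R2, (0, 1))
(10, 0, R2, (0, 1))
(10, 0, R7, (1,))

bar 0: v0=F3 v1=F4 downbeat P8
bar 1: v0=G3 v1=E4 downbeat M6
bar 2: v0=F3 v1=A3 downbeat M3
bar 3: v0=E3 v1=C4 downbeat m6
bar 4: v0=D3 v1=D4 downbeat P8
bar 5: v0=C3 v1=G3 downbeat P5
bar 6: v0=D3 v1=D4 downbeat P8
bar 7: v0=E3 v1=C4 downbeat m6
bar 8: v0=G3 v1=D4 downbeat P5
bar 9: v0=E3 v1=C4 downbeat m6
bar 10: v0=F3 v1=F4 downbeat P8
  -> R2 @ bar 5 tick 0 v(0, 1): D3/D4 P8 -> C3/G3 P5 similar
  -> R2 @ bar 6 tick 0 v(0, 1): C3/A3 M6 -> D3/D4 P8 similar
  -> R7 @ bar 6 tick 2 v(1,): B3->F3 leap 6st
  -> R7 @ bar 6 tick 3 v(1,): F3->B3 leap 6st
  -> R2 @ bar 8 tick 0 v(0, 1): E3/C4 m6 -> G3/D4 P5 similar
  -> R2 @ bar 10 tick 0 v(0, 1): E3/G3 m3 -> F3/F4 P8 similar
  -> R7 @ bar 10 tick 0 v(1,): G3->F4 leap 10st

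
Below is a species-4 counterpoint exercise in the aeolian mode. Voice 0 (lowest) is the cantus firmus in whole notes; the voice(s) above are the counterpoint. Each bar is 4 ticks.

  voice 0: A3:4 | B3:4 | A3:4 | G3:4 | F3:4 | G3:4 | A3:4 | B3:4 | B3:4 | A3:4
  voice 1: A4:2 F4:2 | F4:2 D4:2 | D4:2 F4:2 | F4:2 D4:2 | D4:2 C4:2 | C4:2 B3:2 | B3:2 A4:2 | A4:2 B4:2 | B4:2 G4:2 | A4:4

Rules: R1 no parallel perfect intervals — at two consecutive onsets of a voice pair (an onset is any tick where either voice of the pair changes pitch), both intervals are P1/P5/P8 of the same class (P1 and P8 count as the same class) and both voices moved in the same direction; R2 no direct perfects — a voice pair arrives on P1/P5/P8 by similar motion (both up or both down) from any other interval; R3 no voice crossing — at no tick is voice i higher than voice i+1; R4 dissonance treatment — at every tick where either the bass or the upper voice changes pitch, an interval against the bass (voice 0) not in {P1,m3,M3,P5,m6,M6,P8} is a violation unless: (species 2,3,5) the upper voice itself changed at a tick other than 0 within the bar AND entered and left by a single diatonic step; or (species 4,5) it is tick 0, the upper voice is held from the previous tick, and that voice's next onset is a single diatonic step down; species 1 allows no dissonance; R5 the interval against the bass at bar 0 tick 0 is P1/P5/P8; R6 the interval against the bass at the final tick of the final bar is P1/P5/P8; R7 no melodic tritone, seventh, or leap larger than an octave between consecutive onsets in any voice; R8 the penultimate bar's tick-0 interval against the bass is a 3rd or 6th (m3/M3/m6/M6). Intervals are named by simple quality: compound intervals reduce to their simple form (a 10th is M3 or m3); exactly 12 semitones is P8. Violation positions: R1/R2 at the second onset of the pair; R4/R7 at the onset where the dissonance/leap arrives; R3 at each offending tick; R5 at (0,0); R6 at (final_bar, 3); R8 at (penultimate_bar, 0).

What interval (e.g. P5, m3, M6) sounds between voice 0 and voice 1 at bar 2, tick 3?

m6

voice 0=A3 voice 1=F4 -> m6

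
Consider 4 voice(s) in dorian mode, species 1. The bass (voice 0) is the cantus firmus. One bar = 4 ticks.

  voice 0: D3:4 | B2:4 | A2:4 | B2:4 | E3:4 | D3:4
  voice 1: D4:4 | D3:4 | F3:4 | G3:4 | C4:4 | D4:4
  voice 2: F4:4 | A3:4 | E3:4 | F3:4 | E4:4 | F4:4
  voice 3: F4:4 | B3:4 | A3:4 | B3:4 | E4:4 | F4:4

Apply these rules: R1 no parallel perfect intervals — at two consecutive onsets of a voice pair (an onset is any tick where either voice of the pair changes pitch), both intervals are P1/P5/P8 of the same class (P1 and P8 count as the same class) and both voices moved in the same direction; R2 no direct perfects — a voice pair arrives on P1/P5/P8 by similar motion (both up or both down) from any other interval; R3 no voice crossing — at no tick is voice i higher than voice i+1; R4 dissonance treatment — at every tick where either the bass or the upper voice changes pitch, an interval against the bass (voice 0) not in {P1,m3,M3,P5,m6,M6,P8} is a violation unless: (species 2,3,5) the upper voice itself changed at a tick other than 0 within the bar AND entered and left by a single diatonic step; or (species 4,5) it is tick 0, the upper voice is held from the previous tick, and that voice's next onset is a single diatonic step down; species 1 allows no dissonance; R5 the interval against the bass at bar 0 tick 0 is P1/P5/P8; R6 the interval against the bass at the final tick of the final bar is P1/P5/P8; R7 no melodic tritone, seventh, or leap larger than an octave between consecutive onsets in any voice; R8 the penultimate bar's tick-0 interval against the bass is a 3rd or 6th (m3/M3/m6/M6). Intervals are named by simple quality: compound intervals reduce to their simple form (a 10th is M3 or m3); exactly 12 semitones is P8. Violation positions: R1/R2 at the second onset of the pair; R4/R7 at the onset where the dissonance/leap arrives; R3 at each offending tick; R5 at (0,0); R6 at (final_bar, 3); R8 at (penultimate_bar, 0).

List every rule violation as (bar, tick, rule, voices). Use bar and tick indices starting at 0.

bar 0: v0=D3 v1=D4 v2=F4 v3=F4 downbeat m3
bar 1: v0=B2 v1=D3 v2=A3 v3=B3 downbeat P8
bar 2: v0=A2 v1=F3 v2=E3 v3=A3 downbeat P8
bar 3: v0=B2 v1=G3 v2=F3 v3=B3 downbeat P8
bar 4: v0=E3 v1=C4 v2=E4 v3=E4 downbeat P8
bar 5: v0=D3 v1=D4 v2=F4 v3=F4 downbeat m3
  -> R5 @ bar 0 tick 0 v(0, 2): opens on m3
  -> R5 @ bar 0 tick 0 v(0, 3): opens on m3
  -> R2 @ bar 1 tick 0 v(0, 3): D3/F4 m3 -> B2/B3 P8 similar
  -> R2 @ bar 1 tick 0 v(1, 2): D4/F4 m3 -> D3/A3 P5 similar
  -> R4 @ bar 1 tick 0 v(0, 2): B2/A3 m7 untreated
  -> R7 @ bar 1 tick 0 v(3,): F4->B3 leap 6st
  -> R1 @ bar 2 tick 0 v(0, 3): B2/B3 P8 -> A2/A3 P8 similar
  -> R2 @ bar 2 tick 0 v(0, 2): B2/A3 m7 -> A2/E3 P5 similar
  -> R3 @ bar 2 tick 0 v(1, 2): F3 above E3
  -> R3 @ bar 2 tick 1 v(1, 2): F3 above E3
  -> R3 @ bar 2 tick 2 v(1, 2): F3 above E3
  -> R3 @ bar 2 tick 3 v(1, 2): F3 above E3
  -> R1 @ bar 3 tick 0 v(0, 3): A2/A3 P8 -> B2/B3 P8 similar
  -> R3 @ bar 3 tick 0 v(1, 2): G3 above F3
  -> R4 @ bar 3 tick 0 v(0, 2): B2/F3 TT untreated
  -> R3 @ bar 3 tick 1 v(1, 2): G3 above F3
  -> R3 @ bar 3 tick 2 v(1, 2): G3 above F3
  -> R3 @ bar 3 tick 3 v(1, 2): G3 above F3
  -> R1 @ bar 4 tick 0 v(0, 3): B2/B3 P8 -> E3/E4 P8 similar
  -> R2 @ bar 4 tick 0 v(0, 2): B2/F3 TT -> E3/E4 P8 similar
  -> R2 @ bar 4 tick 0 v(2, 3): F3/B3 TT -> E4/E4 P1 similar
  -> R7 @ bar 4 tick 0 v(2,): F3->E4 leap 11st
  -> R8 @ bar 4 tick 0 v(0, 2): penult P8 not 3rd/6th
  -> R8 @ bar 4 tick 0 v(0, 3): penult P8 not 3rd/6th
  -> R1 @ bar 5 tick 0 v(2, 3): E4/E4 P1 -> F4/F4 P1 similar
  -> R6 @ bar 5 tick 3 v(0, 2): closes on m3
  -> R6 @ bar 5 tick 3 v(0, 3): closes on m3

(0, 0, R5, (0, 2))
(0, 0, R5, (0, 3))
(1, 0, R2, (0, 3))
(1, 0, R2, (1, 2))
(1, 0, R4, (0, 2))
(1, 0, R7, (3,))
(2, 0, R1, (0, 3))
(2, 0, R2, (0, 2))
(2, 0, R3, (1, 2))
(2, 1, R3, (1, 2))
(2, 2, R3, (1, 2))
(2, 3, R3, (1, 2))
(3, 0, R1, (0, 3))
(3, 0, R3, (1, 2))
(3, 0, R4, (0, 2))
(3, 1, R3, (1, 2))
(3, 2, R3, (1, 2))
(3, 3, R3, (1, 2))
(4, 0, R1, (0, 3))
(4, 0, R2, (0, 2))
(4, 0, R2, (2, 3))
(4, 0, R7, (2,))
(4, 0, R8, (0, 2))
(4, 0, R8, (0, 3))
(5, 0, R1, (2, 3))
(5, 3, R6, (0, 2))
(5, 3, R6, (0, 3))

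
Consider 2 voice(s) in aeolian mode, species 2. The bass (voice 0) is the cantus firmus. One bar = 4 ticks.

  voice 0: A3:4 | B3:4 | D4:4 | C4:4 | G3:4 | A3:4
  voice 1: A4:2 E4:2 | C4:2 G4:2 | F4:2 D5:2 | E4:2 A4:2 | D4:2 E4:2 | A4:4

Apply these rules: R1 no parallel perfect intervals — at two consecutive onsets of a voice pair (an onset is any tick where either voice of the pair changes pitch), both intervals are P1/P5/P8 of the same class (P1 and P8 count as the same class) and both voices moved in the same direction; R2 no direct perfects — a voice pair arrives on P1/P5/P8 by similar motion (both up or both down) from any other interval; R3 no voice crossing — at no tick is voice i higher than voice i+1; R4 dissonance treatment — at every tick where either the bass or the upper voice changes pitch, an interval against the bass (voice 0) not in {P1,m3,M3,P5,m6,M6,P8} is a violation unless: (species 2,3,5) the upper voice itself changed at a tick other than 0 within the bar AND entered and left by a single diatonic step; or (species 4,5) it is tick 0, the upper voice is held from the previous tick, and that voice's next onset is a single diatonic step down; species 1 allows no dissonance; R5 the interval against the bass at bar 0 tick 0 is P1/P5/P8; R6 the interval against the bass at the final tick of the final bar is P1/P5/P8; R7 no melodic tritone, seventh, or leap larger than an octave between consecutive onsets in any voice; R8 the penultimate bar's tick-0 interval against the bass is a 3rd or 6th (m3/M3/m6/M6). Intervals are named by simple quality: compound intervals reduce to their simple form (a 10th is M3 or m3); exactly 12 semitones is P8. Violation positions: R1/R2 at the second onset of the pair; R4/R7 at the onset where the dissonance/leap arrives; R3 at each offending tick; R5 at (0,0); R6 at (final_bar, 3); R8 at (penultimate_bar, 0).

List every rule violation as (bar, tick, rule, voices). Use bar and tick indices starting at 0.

bar 0: v0=A3 v1=A4 downbeat P8
bar 1: v0=B3 v1=C4 downbeat m2
bar 2: v0=D4 v1=F4 downbeat m3
bar 3: v0=C4 v1=E4 downbeat M3
bar 4: v0=G3 v1=D4 downbeat P5
bar 5: v0=A3 v1=A4 downbeat P8
  -> R4 @ bar 1 tick 0 v(0, 1): B3/C4 m2 untreated
  -> R7 @ bar 3 tick 0 v(1,): D5->E4 leap 10st
  -> R2 @ bar 4 tick 0 v(0, 1): C4/A4 M6 -> G3/D4 P5 similar
  -> R8 @ bar 4 tick 0 v(0, 1): penult P5 not 3rd/6th
  -> R2 @ bar 5 tick 0 v(0, 1): G3/E4 M6 -> A3/A4 P8 similar

(1, 0, R4, (0, 1))
(3, 0, R7, (1,))
(4, 0, R2, (0, 1))
(4, 0, R8, (0, 1))
(5, 0, R2, (0, 1))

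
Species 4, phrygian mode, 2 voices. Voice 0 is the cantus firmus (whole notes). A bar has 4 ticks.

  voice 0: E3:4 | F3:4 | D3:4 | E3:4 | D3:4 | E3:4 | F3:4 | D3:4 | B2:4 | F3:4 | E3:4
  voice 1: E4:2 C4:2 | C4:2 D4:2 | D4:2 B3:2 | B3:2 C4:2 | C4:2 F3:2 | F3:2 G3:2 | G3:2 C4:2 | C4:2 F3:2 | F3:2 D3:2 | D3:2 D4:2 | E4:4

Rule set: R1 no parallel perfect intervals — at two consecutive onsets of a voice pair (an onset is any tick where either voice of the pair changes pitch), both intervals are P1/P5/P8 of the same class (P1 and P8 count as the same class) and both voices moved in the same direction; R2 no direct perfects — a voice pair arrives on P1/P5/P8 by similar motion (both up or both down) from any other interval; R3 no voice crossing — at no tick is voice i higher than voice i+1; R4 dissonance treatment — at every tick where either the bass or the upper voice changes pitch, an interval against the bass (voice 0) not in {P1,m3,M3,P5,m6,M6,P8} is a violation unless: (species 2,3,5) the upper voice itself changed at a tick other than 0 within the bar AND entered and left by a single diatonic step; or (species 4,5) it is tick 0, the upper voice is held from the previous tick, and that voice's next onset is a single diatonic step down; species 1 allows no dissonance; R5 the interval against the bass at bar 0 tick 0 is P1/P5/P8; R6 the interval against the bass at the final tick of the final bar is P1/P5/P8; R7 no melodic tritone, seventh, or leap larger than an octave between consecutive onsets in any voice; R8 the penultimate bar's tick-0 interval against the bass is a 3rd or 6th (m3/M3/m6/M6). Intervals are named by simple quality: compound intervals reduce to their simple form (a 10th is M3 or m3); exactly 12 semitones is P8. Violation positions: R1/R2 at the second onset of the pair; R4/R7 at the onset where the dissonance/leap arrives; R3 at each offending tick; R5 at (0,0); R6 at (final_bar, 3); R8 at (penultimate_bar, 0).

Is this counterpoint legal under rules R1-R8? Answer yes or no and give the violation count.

No (8 violations)

bar 0: v0=E3 v1=E4 (P8)
bar 1: v0=F3 v1=C4 (P5)
bar 2: v0=D3 v1=D4 (P8)
bar 3: v0=E3 v1=B3 (P5)
bar 4: v0=D3 v1=C4 (m7)
bar 5: v0=E3 v1=F3 (m2)
bar 6: v0=F3 v1=G3 (M2)
bar 7: v0=D3 v1=C4 (m7)
bar 8: v0=B2 v1=F3 (TT)
bar 9: v0=F3 v1=D3 (m3)
bar 10: v0=E3 v1=E4 (P8)
  R4 @ bar4.0: D3/C4 m7 untreated
  R4 @ bar5.0: E3/F3 m2 untreated
  R4 @ bar6.0: F3/G3 M2 untreated
  R4 @ bar7.0: D3/C4 m7 untreated
  R4 @ bar8.0: B2/F3 TT untreated
  R3 @ bar9.0: F3 above D3
  R7 @ bar9.0: B2->F3 leap 6st
  R3 @ bar9.1: F3 above D3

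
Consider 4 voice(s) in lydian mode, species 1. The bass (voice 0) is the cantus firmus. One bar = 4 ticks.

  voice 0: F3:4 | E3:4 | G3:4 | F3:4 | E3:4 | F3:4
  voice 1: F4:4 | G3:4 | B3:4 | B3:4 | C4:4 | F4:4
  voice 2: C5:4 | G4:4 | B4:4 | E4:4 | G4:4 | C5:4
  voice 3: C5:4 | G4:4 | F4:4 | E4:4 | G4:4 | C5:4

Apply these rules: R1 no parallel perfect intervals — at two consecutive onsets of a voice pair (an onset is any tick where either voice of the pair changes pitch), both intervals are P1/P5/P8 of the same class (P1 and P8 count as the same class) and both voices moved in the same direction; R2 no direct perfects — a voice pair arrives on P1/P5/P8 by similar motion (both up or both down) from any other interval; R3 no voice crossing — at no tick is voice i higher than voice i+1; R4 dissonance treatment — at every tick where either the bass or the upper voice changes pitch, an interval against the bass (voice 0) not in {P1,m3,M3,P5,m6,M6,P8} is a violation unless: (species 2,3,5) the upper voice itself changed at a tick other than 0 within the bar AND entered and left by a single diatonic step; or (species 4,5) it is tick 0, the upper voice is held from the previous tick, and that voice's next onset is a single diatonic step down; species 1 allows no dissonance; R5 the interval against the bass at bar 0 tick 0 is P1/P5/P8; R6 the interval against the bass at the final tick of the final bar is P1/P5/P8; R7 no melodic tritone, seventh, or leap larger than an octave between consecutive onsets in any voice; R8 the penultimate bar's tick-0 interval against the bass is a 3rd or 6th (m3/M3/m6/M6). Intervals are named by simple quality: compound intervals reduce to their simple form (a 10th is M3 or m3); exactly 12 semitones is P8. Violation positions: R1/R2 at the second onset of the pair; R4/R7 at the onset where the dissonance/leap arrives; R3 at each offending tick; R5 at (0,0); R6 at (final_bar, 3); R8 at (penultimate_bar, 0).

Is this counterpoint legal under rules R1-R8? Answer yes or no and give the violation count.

bar 0: v0=F3 v1=F4 v2=C5 v3=C5 (P5)
bar 1: v0=E3 v1=G3 v2=G4 v3=G4 (m3)
bar 2: v0=G3 v1=B3 v2=B4 v3=F4 (m7)
bar 3: v0=F3 v1=B3 v2=E4 v3=E4 (M7)
bar 4: v0=E3 v1=C4 v2=G4 v3=G4 (m3)
bar 5: v0=F3 v1=F4 v2=C5 v3=C5 (P5)
  R1 @ bar1.0: C5/C5 P1 -> G4/G4 P1 similar
  R2 @ bar1.0: F4/C5 P5 -> G3/G4 P8 similar
  R2 @ bar1.0: F4/C5 P5 -> G3/G4 P8 similar
  R7 @ bar1.0: F4->G3 leap 10st
  R1 @ bar2.0: G3/G4 P8 -> B3/B4 P8 similar
  R3 @ bar2.0: B4 above F4
  R4 @ bar2.0: G3/F4 m7 untreated
  R3 @ bar2.1: B4 above F4
  R3 @ bar2.2: B4 above F4
  R3 @ bar2.3: B4 above F4
  R2 @ bar3.0: B4/F4 TT -> E4/E4 P1 similar
  R4 @ bar3.0: F3/B3 TT untreated
  R4 @ bar3.0: F3/E4 M7 untreated
  R4 @ bar3.0: F3/E4 M7 untreated
  R1 @ bar4.0: E4/E4 P1 -> G4/G4 P1 similar
  R2 @ bar4.0: B3/E4 P4 -> C4/G4 P5 similar
  R2 @ bar4.0: B3/E4 P4 -> C4/G4 P5 similar
  R1 @ bar5.0: C4/G4 P5 -> F4/C5 P5 similar
  R1 @ bar5.0: C4/G4 P5 -> F4/C5 P5 similar
  R1 @ bar5.0: G4/G4 P1 -> C5/C5 P1 similar
  R2 @ bar5.0: E3/C4 m6 -> F3/F4 P8 similar
  R2 @ bar5.0: E3/G4 m3 -> F3/C5 P5 similar
  R2 @ bar5.0: E3/G4 m3 -> F3/C5 P5 similar

No (23 violations)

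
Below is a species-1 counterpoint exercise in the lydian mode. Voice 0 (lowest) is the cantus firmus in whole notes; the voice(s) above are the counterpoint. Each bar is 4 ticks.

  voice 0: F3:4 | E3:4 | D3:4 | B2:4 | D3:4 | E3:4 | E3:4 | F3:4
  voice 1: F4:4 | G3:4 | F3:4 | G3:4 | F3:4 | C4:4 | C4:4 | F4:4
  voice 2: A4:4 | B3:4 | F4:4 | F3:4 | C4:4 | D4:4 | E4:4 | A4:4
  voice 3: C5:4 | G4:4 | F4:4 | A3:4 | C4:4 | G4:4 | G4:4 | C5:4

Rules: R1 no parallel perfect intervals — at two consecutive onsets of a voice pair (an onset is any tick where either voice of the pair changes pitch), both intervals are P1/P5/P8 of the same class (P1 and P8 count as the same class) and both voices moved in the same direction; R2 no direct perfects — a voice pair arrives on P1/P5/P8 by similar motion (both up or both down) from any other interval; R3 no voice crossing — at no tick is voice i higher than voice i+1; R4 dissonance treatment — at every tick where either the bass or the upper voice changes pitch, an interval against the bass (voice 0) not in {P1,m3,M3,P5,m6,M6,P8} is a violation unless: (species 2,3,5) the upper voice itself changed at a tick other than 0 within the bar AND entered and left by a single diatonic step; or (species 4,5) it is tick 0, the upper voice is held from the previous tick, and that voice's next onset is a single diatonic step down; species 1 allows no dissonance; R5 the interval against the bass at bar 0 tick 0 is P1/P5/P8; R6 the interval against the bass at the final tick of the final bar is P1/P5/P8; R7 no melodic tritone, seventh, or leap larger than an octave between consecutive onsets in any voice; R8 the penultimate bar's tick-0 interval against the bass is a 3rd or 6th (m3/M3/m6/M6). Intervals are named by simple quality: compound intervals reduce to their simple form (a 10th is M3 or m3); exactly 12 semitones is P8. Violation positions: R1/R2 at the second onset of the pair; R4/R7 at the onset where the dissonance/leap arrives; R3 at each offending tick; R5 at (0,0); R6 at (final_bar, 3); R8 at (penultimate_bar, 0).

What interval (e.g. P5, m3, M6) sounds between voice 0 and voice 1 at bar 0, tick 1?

voice 0=F3 voice 1=F4 -> P8

P8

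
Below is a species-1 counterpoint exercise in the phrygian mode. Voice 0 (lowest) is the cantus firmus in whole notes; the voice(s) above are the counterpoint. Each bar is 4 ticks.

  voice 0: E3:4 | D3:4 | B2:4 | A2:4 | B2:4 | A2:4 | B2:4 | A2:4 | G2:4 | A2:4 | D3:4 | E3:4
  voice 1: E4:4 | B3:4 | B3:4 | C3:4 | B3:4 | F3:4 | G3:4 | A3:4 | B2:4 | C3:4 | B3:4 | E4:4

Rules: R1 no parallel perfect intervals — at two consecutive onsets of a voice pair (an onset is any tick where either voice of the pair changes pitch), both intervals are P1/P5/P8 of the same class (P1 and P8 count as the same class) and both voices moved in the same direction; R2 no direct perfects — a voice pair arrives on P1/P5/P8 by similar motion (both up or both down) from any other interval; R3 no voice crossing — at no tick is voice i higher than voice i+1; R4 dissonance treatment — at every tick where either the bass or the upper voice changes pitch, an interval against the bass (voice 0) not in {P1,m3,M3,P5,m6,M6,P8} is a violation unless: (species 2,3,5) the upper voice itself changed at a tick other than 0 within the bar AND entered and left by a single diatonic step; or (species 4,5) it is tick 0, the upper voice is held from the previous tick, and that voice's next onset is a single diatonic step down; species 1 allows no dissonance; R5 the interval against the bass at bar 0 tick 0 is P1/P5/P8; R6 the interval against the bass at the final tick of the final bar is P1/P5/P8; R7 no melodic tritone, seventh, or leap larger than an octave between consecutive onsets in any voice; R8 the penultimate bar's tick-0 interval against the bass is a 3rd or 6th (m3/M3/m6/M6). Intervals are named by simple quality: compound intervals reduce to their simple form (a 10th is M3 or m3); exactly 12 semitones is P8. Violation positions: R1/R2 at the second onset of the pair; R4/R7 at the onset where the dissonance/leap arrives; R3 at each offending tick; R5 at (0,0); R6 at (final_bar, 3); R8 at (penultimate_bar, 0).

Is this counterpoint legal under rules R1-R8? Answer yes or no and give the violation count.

bar 0: v0=E3 v1=E4 (P8)
bar 1: v0=D3 v1=B3 (M6)
bar 2: v0=B2 v1=B3 (P8)
bar 3: v0=A2 v1=C3 (m3)
bar 4: v0=B2 v1=B3 (P8)
bar 5: v0=A2 v1=F3 (m6)
bar 6: v0=B2 v1=G3 (m6)
bar 7: v0=A2 v1=A3 (P8)
bar 8: v0=G2 v1=B2 (M3)
bar 9: v0=A2 v1=C3 (m3)
bar 10: v0=D3 v1=B3 (M6)
bar 11: v0=E3 v1=E4 (P8)
  R7 @ bar3.0: B3->C3 leap 11st
  R2 @ bar4.0: A2/C3 m3 -> B2/B3 P8 similar
  R7 @ bar4.0: C3->B3 leap 11st
  R7 @ bar5.0: B3->F3 leap 6st
  R7 @ bar8.0: A3->B2 leap 10st
  R7 @ bar10.0: C3->B3 leap 11st
  R2 @ bar11.0: D3/B3 M6 -> E3/E4 P8 similar

No (7 violations)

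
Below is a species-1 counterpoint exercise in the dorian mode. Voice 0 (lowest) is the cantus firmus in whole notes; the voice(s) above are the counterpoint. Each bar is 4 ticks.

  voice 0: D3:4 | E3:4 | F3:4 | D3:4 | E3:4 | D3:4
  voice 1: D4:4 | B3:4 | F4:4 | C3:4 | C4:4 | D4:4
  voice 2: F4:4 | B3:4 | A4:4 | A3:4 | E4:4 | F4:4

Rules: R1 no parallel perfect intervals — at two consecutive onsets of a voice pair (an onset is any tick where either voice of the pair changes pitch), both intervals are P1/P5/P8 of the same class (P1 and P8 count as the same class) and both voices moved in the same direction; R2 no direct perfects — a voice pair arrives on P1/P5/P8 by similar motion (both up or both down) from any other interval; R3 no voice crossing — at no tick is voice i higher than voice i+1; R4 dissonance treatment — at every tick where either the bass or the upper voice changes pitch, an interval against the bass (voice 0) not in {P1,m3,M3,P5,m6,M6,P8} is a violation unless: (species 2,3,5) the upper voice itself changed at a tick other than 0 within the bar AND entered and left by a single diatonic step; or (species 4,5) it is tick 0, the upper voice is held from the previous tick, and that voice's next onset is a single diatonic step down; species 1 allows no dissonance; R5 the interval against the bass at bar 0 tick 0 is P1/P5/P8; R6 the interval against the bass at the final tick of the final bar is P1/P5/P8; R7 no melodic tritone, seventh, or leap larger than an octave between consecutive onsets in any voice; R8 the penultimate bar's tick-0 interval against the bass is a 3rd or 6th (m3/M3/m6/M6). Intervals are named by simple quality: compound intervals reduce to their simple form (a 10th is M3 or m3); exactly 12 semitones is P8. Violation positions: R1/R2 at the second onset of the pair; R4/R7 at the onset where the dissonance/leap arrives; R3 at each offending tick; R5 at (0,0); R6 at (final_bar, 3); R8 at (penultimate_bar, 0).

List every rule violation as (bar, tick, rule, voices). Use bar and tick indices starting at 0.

bar 0: v0=D3 v1=D4 v2=F4 downbeat m3
bar 1: v0=E3 v1=B3 v2=B3 downbeat P5
bar 2: v0=F3 v1=F4 v2=A4 downbeat M3
bar 3: v0=D3 v1=C3 v2=A3 downbeat P5
bar 4: v0=E3 v1=C4 v2=E4 downbeat P8
bar 5: v0=D3 v1=D4 v2=F4 downbeat m3
  -> R5 @ bar 0 tick 0 v(0, 2): opens on m3
  -> R2 @ bar 1 tick 0 v(1, 2): D4/F4 m3 -> B3/B3 P1 similar
  -> R7 @ bar 1 tick 0 v(2,): F4->B3 leap 6st
  -> R2 @ bar 2 tick 0 v(0, 1): E3/B3 P5 -> F3/F4 P8 similar
  -> R7 @ bar 2 tick 0 v(1,): B3->F4 leap 6st
  -> R7 @ bar 2 tick 0 v(2,): B3->A4 leap 10st
  -> R2 @ bar 3 tick 0 v(0, 2): F3/A4 M3 -> D3/A3 P5 similar
  -> R3 @ bar 3 tick 0 v(0, 1): D3 above C3
  -> R4 @ bar 3 tick 0 v(0, 1): D3/C3 M2 untreated
  -> R7 @ bar 3 tick 0 v(1,): F4->C3 leap 17st
  -> R3 @ bar 3 tick 1 v(0, 1): D3 above C3
  -> R3 @ bar 3 tick 2 v(0, 1): D3 above C3
  -> R3 @ bar 3 tick 3 v(0, 1): D3 above C3
  -> R2 @ bar 4 tick 0 v(0, 2): D3/A3 P5 -> E3/E4 P8 similar
  -> R8 @ bar 4 tick 0 v(0, 2): penult P8 not 3rd/6th
  -> R6 @ bar 5 tick 3 v(0, 2): closes on m3

(0, 0, R5, (0, 2))
(1, 0, R2, (1, 2))
(1, 0, R7, (2,))
(2, 0, R2, (0, 1))
(2, 0, R7, (1,))
(2, 0, R7, (2,))
(3, 0, R2, (0, 2))
(3, 0, R3, (0, 1))
(3, 0, R4, (0, 1))
(3, 0, R7, (1,))
(3, 1, R3, (0, 1))
(3, 2, R3, (0, 1))
(3, 3, R3, (0, 1))
(4, 0, R2, (0, 2))
(4, 0, R8, (0, 2))
(5, 3, R6, (0, 2))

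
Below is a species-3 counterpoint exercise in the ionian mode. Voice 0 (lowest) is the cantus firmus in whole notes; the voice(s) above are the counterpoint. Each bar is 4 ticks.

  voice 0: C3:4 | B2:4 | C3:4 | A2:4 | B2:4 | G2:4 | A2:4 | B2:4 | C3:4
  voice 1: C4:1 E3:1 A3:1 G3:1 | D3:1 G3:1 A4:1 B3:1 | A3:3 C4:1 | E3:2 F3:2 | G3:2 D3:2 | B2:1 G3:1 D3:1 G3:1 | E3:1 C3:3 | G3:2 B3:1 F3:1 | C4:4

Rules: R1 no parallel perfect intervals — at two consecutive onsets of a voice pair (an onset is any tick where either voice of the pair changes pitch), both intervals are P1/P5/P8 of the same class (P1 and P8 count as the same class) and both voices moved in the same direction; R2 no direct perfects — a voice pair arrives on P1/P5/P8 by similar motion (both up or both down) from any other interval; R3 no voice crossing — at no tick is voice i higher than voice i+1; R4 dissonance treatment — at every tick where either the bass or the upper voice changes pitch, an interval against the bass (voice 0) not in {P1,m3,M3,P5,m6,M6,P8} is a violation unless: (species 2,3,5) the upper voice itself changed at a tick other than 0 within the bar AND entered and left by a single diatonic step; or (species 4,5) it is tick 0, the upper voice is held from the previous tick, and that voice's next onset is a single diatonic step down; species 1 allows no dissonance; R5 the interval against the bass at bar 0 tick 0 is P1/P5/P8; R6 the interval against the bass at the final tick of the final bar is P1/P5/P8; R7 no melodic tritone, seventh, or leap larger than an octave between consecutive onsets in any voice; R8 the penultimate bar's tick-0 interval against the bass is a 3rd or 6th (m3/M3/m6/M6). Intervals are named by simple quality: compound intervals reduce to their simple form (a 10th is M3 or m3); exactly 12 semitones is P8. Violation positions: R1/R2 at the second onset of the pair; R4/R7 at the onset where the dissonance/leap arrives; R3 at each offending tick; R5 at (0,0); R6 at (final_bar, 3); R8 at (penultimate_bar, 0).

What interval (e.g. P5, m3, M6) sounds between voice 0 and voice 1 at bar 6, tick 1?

m3

voice 0=A2 voice 1=C3 -> m3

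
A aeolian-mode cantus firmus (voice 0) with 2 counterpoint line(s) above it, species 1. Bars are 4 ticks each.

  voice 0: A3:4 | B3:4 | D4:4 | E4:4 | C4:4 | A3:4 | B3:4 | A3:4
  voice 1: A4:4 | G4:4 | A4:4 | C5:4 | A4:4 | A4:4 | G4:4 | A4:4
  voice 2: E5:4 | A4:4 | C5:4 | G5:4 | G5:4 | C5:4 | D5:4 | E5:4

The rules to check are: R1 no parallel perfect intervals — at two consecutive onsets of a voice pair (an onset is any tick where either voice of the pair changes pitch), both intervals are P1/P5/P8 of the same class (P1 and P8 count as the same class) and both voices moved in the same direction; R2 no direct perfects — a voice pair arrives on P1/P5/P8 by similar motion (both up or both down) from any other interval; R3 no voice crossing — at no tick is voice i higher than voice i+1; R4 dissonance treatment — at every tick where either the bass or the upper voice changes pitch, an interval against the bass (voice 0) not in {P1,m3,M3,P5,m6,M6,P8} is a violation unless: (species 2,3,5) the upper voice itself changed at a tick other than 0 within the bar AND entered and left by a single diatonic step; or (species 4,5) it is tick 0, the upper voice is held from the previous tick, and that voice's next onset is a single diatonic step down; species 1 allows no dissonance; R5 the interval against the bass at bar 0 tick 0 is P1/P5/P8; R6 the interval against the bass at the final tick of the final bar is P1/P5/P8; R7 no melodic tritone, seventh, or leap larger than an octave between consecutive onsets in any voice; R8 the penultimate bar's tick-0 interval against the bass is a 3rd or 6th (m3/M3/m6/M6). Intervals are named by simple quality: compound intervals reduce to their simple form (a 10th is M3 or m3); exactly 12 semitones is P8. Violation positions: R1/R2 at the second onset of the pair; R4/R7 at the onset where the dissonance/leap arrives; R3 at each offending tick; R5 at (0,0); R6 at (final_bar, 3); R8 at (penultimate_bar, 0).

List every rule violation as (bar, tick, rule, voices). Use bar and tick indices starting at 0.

(1, 0, R4, (0, 2))
(2, 0, R2, (0, 1))
(2, 0, R4, (0, 2))
(3, 0, R2, (1, 2))
(7, 0, R1, (1, 2))

bar 0: v0=A3 v1=A4 v2=E5 downbeat P5
bar 1: v0=B3 v1=G4 v2=A4 downbeat m7
bar 2: v0=D4 v1=A4 v2=C5 downbeat m7
bar 3: v0=E4 v1=C5 v2=G5 downbeat m3
bar 4: v0=C4 v1=A4 v2=G5 downbeat P5
bar 5: v0=A3 v1=A4 v2=C5 downbeat m3
bar 6: v0=B3 v1=G4 v2=D5 downbeat m3
bar 7: v0=A3 v1=A4 v2=E5 downbeat P5
  -> R4 @ bar 1 tick 0 v(0, 2): B3/A4 m7 untreated
  -> R2 @ bar 2 tick 0 v(0, 1): B3/G4 m6 -> D4/A4 P5 similar
  -> R4 @ bar 2 tick 0 v(0, 2): D4/C5 m7 untreated
  -> R2 @ bar 3 tick 0 v(1, 2): A4/C5 m3 -> C5/G5 P5 similar
  -> R1 @ bar 7 tick 0 v(1, 2): G4/D5 P5 -> A4/E5 P5 similar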